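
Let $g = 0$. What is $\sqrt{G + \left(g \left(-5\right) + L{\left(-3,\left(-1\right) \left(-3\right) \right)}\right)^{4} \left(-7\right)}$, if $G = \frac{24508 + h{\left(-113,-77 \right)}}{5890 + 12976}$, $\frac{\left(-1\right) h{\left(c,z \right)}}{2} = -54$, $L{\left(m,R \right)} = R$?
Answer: $\frac{i \sqrt{50336402899}}{9433} \approx 23.784 i$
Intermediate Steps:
$h{\left(c,z \right)} = 108$ ($h{\left(c,z \right)} = \left(-2\right) \left(-54\right) = 108$)
$G = \frac{12308}{9433}$ ($G = \frac{24508 + 108}{5890 + 12976} = \frac{24616}{18866} = 24616 \cdot \frac{1}{18866} = \frac{12308}{9433} \approx 1.3048$)
$\sqrt{G + \left(g \left(-5\right) + L{\left(-3,\left(-1\right) \left(-3\right) \right)}\right)^{4} \left(-7\right)} = \sqrt{\frac{12308}{9433} + \left(0 \left(-5\right) - -3\right)^{4} \left(-7\right)} = \sqrt{\frac{12308}{9433} + \left(0 + 3\right)^{4} \left(-7\right)} = \sqrt{\frac{12308}{9433} + 3^{4} \left(-7\right)} = \sqrt{\frac{12308}{9433} + 81 \left(-7\right)} = \sqrt{\frac{12308}{9433} - 567} = \sqrt{- \frac{5336203}{9433}} = \frac{i \sqrt{50336402899}}{9433}$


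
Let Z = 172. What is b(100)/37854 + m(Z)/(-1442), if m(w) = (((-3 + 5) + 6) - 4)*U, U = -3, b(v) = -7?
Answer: 222077/27292734 ≈ 0.0081369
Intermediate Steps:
m(w) = -12 (m(w) = (((-3 + 5) + 6) - 4)*(-3) = ((2 + 6) - 4)*(-3) = (8 - 4)*(-3) = 4*(-3) = -12)
b(100)/37854 + m(Z)/(-1442) = -7/37854 - 12/(-1442) = -7*1/37854 - 12*(-1/1442) = -7/37854 + 6/721 = 222077/27292734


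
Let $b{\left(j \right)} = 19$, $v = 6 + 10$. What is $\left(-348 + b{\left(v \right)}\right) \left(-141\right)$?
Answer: $46389$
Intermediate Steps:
$v = 16$
$\left(-348 + b{\left(v \right)}\right) \left(-141\right) = \left(-348 + 19\right) \left(-141\right) = \left(-329\right) \left(-141\right) = 46389$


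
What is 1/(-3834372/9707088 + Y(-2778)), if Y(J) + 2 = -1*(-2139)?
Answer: 808924/1728351057 ≈ 0.00046803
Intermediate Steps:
Y(J) = 2137 (Y(J) = -2 - 1*(-2139) = -2 + 2139 = 2137)
1/(-3834372/9707088 + Y(-2778)) = 1/(-3834372/9707088 + 2137) = 1/(-3834372*1/9707088 + 2137) = 1/(-319531/808924 + 2137) = 1/(1728351057/808924) = 808924/1728351057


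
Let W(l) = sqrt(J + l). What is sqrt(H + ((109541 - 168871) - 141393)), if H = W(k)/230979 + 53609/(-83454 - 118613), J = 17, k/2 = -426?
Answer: sqrt(-437253701239848568372633350 + 9431120292436731*I*sqrt(835))/46673233593 ≈ 1.3962e-7 + 448.02*I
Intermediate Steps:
k = -852 (k = 2*(-426) = -852)
W(l) = sqrt(17 + l)
H = -53609/202067 + I*sqrt(835)/230979 (H = sqrt(17 - 852)/230979 + 53609/(-83454 - 118613) = sqrt(-835)*(1/230979) + 53609/(-202067) = (I*sqrt(835))*(1/230979) + 53609*(-1/202067) = I*sqrt(835)/230979 - 53609/202067 = -53609/202067 + I*sqrt(835)/230979 ≈ -0.2653 + 0.0001251*I)
sqrt(H + ((109541 - 168871) - 141393)) = sqrt((-53609/202067 + I*sqrt(835)/230979) + ((109541 - 168871) - 141393)) = sqrt((-53609/202067 + I*sqrt(835)/230979) + (-59330 - 141393)) = sqrt((-53609/202067 + I*sqrt(835)/230979) - 200723) = sqrt(-40559548050/202067 + I*sqrt(835)/230979)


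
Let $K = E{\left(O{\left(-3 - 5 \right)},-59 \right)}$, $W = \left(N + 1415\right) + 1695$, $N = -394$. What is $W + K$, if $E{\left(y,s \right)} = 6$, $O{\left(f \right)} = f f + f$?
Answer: $2722$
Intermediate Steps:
$O{\left(f \right)} = f + f^{2}$ ($O{\left(f \right)} = f^{2} + f = f + f^{2}$)
$W = 2716$ ($W = \left(-394 + 1415\right) + 1695 = 1021 + 1695 = 2716$)
$K = 6$
$W + K = 2716 + 6 = 2722$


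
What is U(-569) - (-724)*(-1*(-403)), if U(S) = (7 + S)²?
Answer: 607616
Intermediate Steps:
U(-569) - (-724)*(-1*(-403)) = (7 - 569)² - (-724)*(-1*(-403)) = (-562)² - (-724)*403 = 315844 - 1*(-291772) = 315844 + 291772 = 607616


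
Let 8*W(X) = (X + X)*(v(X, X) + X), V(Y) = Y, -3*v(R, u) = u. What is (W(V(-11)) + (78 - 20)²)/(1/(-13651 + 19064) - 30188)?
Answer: -109910965/980445858 ≈ -0.11210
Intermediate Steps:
v(R, u) = -u/3
W(X) = X²/6 (W(X) = ((X + X)*(-X/3 + X))/8 = ((2*X)*(2*X/3))/8 = (4*X²/3)/8 = X²/6)
(W(V(-11)) + (78 - 20)²)/(1/(-13651 + 19064) - 30188) = ((⅙)*(-11)² + (78 - 20)²)/(1/(-13651 + 19064) - 30188) = ((⅙)*121 + 58²)/(1/5413 - 30188) = (121/6 + 3364)/(1/5413 - 30188) = 20305/(6*(-163407643/5413)) = (20305/6)*(-5413/163407643) = -109910965/980445858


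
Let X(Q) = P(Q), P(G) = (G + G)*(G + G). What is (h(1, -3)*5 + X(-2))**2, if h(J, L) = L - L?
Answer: 256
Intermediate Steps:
P(G) = 4*G**2 (P(G) = (2*G)*(2*G) = 4*G**2)
h(J, L) = 0
X(Q) = 4*Q**2
(h(1, -3)*5 + X(-2))**2 = (0*5 + 4*(-2)**2)**2 = (0 + 4*4)**2 = (0 + 16)**2 = 16**2 = 256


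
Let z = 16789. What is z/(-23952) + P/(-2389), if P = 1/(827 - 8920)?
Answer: -324601473701/463092207504 ≈ -0.70094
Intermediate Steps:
P = -1/8093 (P = 1/(-8093) = -1/8093 ≈ -0.00012356)
z/(-23952) + P/(-2389) = 16789/(-23952) - 1/8093/(-2389) = 16789*(-1/23952) - 1/8093*(-1/2389) = -16789/23952 + 1/19334177 = -324601473701/463092207504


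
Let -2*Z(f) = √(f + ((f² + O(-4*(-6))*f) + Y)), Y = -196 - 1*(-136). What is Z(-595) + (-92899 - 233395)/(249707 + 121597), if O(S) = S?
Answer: -163147/185652 - √339090/2 ≈ -292.04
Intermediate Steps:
Y = -60 (Y = -196 + 136 = -60)
Z(f) = -√(-60 + f² + 25*f)/2 (Z(f) = -√(f + ((f² + (-4*(-6))*f) - 60))/2 = -√(f + ((f² + 24*f) - 60))/2 = -√(f + (-60 + f² + 24*f))/2 = -√(-60 + f² + 25*f)/2)
Z(-595) + (-92899 - 233395)/(249707 + 121597) = -√(-60 + (-595)² + 25*(-595))/2 + (-92899 - 233395)/(249707 + 121597) = -√(-60 + 354025 - 14875)/2 - 326294/371304 = -√339090/2 - 326294*1/371304 = -√339090/2 - 163147/185652 = -163147/185652 - √339090/2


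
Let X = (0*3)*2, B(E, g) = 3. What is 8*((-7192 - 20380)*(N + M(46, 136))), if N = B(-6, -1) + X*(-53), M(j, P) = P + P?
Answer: -60658400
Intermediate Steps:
M(j, P) = 2*P
X = 0 (X = 0*2 = 0)
N = 3 (N = 3 + 0*(-53) = 3 + 0 = 3)
8*((-7192 - 20380)*(N + M(46, 136))) = 8*((-7192 - 20380)*(3 + 2*136)) = 8*(-27572*(3 + 272)) = 8*(-27572*275) = 8*(-7582300) = -60658400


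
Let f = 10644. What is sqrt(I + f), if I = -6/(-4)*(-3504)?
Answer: 2*sqrt(1347) ≈ 73.403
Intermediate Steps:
I = -5256 (I = -6*(-1/4)*(-3504) = (3/2)*(-3504) = -5256)
sqrt(I + f) = sqrt(-5256 + 10644) = sqrt(5388) = 2*sqrt(1347)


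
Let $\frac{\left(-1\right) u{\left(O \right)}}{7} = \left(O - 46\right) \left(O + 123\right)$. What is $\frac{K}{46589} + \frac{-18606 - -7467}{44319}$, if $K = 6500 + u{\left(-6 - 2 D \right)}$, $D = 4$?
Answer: $\frac{7586677}{8712143} \approx 0.87082$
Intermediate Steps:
$u{\left(O \right)} = - 7 \left(-46 + O\right) \left(123 + O\right)$ ($u{\left(O \right)} = - 7 \left(O - 46\right) \left(O + 123\right) = - 7 \left(-46 + O\right) \left(123 + O\right)$)
$K = 52280$ ($K = 6500 - \left(-39606 + 7 \left(-6 - 8\right)^{2} + 539 \left(-6 - 8\right)\right) = 6500 - \left(-47152 + 1372\right) = 6500 + \left(39606 + 7546 - 1372\right) = 6500 + 45780 = 52280$)
$\frac{K}{46589} + \frac{-18606 - -7467}{44319} = \frac{52280}{46589} + \frac{-18606 - -7467}{44319} = 52280 \cdot \frac{1}{46589} + \left(-18606 + 7467\right) \frac{1}{44319} = \frac{52280}{46589} - \frac{47}{187} = \frac{7586677}{8712143}$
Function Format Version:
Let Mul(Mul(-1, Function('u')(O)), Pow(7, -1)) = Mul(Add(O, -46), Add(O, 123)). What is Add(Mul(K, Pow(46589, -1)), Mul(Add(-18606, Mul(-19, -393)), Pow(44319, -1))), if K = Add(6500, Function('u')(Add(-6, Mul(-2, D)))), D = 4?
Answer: Rational(7586677, 8712143) ≈ 0.87082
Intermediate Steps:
Function('u')(O) = Mul(-7, Add(-46, O), Add(123, O)) (Function('u')(O) = Mul(-7, Mul(Add(O, -46), Add(O, 123))) = Mul(-7, Mul(Add(-46, O), Add(123, O))) = Mul(-7, Add(-46, O), Add(123, O)))
K = 52280 (K = Add(6500, Add(39606, Mul(-539, Add(-6, Mul(-2, 4))), Mul(-7, Pow(Add(-6, Mul(-2, 4)), 2)))) = Add(6500, Add(39606, Mul(-539, Add(-6, -8)), Mul(-7, Pow(Add(-6, -8), 2)))) = Add(6500, Add(39606, Mul(-539, -14), Mul(-7, Pow(-14, 2)))) = Add(6500, Add(39606, 7546, Mul(-7, 196))) = Add(6500, Add(39606, 7546, -1372)) = Add(6500, 45780) = 52280)
Add(Mul(K, Pow(46589, -1)), Mul(Add(-18606, Mul(-19, -393)), Pow(44319, -1))) = Add(Mul(52280, Pow(46589, -1)), Mul(Add(-18606, Mul(-19, -393)), Pow(44319, -1))) = Add(Mul(52280, Rational(1, 46589)), Mul(Add(-18606, 7467), Rational(1, 44319))) = Add(Rational(52280, 46589), Mul(-11139, Rational(1, 44319))) = Add(Rational(52280, 46589), Rational(-47, 187)) = Rational(7586677, 8712143)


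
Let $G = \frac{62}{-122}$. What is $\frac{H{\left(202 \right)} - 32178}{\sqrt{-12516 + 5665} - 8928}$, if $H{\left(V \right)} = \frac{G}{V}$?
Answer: $\frac{57095617968}{15842919085} + \frac{12790237 i \sqrt{6851}}{31685838170} \approx 3.6039 + 0.033411 i$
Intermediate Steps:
$G = - \frac{31}{61}$ ($G = 62 \left(- \frac{1}{122}\right) = - \frac{31}{61} \approx -0.5082$)
$H{\left(V \right)} = - \frac{31}{61 V}$
$\frac{H{\left(202 \right)} - 32178}{\sqrt{-12516 + 5665} - 8928} = \frac{- \frac{31}{61 \cdot 202} - 32178}{\sqrt{-12516 + 5665} - 8928} = \frac{\left(- \frac{31}{61}\right) \frac{1}{202} - 32178}{\sqrt{-6851} - 8928} = \frac{- \frac{31}{12322} - 32178}{i \sqrt{6851} - 8928} = - \frac{396497347}{12322 \left(-8928 + i \sqrt{6851}\right)}$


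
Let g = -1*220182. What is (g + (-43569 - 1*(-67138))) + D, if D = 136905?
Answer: -59708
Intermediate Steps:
g = -220182
(g + (-43569 - 1*(-67138))) + D = (-220182 + (-43569 - 1*(-67138))) + 136905 = (-220182 + (-43569 + 67138)) + 136905 = (-220182 + 23569) + 136905 = -196613 + 136905 = -59708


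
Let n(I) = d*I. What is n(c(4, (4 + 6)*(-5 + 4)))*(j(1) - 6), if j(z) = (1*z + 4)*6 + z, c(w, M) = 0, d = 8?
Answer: 0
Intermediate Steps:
j(z) = 24 + 7*z (j(z) = (z + 4)*6 + z = (4 + z)*6 + z = (24 + 6*z) + z = 24 + 7*z)
n(I) = 8*I
n(c(4, (4 + 6)*(-5 + 4)))*(j(1) - 6) = (8*0)*((24 + 7*1) - 6) = 0*((24 + 7) - 6) = 0*(31 - 6) = 0*25 = 0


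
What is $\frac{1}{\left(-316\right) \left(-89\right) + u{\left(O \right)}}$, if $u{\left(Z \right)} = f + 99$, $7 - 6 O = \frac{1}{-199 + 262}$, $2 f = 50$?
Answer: $\frac{1}{28248} \approx 3.5401 \cdot 10^{-5}$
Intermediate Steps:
$f = 25$ ($f = \frac{1}{2} \cdot 50 = 25$)
$O = \frac{220}{189}$ ($O = \frac{7}{6} - \frac{1}{6 \left(-199 + 262\right)} = \frac{7}{6} - \frac{1}{6 \cdot 63} = \frac{7}{6} - \frac{1}{378} = \frac{220}{189} \approx 1.164$)
$u{\left(Z \right)} = 124$ ($u{\left(Z \right)} = 25 + 99 = 124$)
$\frac{1}{\left(-316\right) \left(-89\right) + u{\left(O \right)}} = \frac{1}{\left(-316\right) \left(-89\right) + 124} = \frac{1}{28124 + 124} = \frac{1}{28248}$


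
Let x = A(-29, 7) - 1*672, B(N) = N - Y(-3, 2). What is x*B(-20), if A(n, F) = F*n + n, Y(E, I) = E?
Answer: 15368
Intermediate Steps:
A(n, F) = n + F*n
B(N) = 3 + N (B(N) = N - 1*(-3) = N + 3 = 3 + N)
x = -904 (x = -29*(1 + 7) - 1*672 = -29*8 - 672 = -232 - 672 = -904)
x*B(-20) = -904*(3 - 20) = -904*(-17) = 15368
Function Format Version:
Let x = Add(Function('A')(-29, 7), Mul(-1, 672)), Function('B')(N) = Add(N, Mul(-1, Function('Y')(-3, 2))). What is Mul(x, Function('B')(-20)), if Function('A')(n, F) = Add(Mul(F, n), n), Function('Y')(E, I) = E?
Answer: 15368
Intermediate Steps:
Function('A')(n, F) = Add(n, Mul(F, n))
Function('B')(N) = Add(3, N) (Function('B')(N) = Add(N, Mul(-1, -3)) = Add(N, 3) = Add(3, N))
x = -904 (x = Add(Mul(-29, Add(1, 7)), Mul(-1, 672)) = Add(Mul(-29, 8), -672) = Add(-232, -672) = -904)
Mul(x, Function('B')(-20)) = Mul(-904, Add(3, -20)) = Mul(-904, -17) = 15368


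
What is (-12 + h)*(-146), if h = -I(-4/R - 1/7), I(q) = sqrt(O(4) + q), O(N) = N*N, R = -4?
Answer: 1752 + 146*sqrt(826)/7 ≈ 2351.4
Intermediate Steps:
O(N) = N**2
I(q) = sqrt(16 + q) (I(q) = sqrt(4**2 + q) = sqrt(16 + q))
h = -sqrt(826)/7 (h = -sqrt(16 + (-4/(-4) - 1/7)) = -sqrt(16 + (-4*(-1/4) - 1*1/7)) = -sqrt(16 + (1 - 1/7)) = -sqrt(16 + 6/7) = -sqrt(118/7) = -sqrt(826)/7 ≈ -4.1057)
(-12 + h)*(-146) = (-12 - sqrt(826)/7)*(-146) = 1752 + 146*sqrt(826)/7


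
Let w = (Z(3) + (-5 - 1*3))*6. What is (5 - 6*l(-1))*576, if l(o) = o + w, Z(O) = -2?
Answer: 213696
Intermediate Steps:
w = -60 (w = (-2 + (-5 - 1*3))*6 = (-2 + (-5 - 3))*6 = (-2 - 8)*6 = -10*6 = -60)
l(o) = -60 + o (l(o) = o - 60 = -60 + o)
(5 - 6*l(-1))*576 = (5 - 6*(-60 - 1))*576 = (5 - 6*(-61))*576 = (5 + 366)*576 = 371*576 = 213696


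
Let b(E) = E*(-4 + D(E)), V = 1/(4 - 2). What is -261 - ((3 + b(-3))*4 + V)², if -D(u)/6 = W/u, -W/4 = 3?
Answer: -486853/4 ≈ -1.2171e+5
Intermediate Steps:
W = -12 (W = -4*3 = -12)
D(u) = 72/u (D(u) = -(-72)/u = 72/u)
V = ½ (V = 1/2 = ½ ≈ 0.50000)
b(E) = E*(-4 + 72/E)
-261 - ((3 + b(-3))*4 + V)² = -261 - ((3 + (72 - 4*(-3)))*4 + ½)² = -261 - ((3 + (72 + 12))*4 + ½)² = -261 - ((3 + 84)*4 + ½)² = -261 - (87*4 + ½)² = -261 - (348 + ½)² = -261 - (697/2)² = -261 - 1*485809/4 = -261 - 485809/4 = -486853/4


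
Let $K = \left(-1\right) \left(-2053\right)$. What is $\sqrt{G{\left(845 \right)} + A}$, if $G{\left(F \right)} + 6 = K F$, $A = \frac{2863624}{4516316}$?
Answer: $\frac{\sqrt{2211530711827764313}}{1129079} \approx 1317.1$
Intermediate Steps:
$A = \frac{715906}{1129079}$ ($A = 2863624 \cdot \frac{1}{4516316} = \frac{715906}{1129079} \approx 0.63406$)
$K = 2053$
$G{\left(F \right)} = -6 + 2053 F$
$\sqrt{G{\left(845 \right)} + A} = \sqrt{\left(-6 + 2053 \cdot 845\right) + \frac{715906}{1129079}} = \sqrt{\left(-6 + 1734785\right) + \frac{715906}{1129079}} = \sqrt{1734779 + \frac{715906}{1129079}} = \sqrt{\frac{1958703254447}{1129079}} = \frac{\sqrt{2211530711827764313}}{1129079}$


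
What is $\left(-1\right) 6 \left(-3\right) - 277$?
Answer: $-259$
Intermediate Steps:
$\left(-1\right) 6 \left(-3\right) - 277 = \left(-6\right) \left(-3\right) - 277 = 18 - 277 = -259$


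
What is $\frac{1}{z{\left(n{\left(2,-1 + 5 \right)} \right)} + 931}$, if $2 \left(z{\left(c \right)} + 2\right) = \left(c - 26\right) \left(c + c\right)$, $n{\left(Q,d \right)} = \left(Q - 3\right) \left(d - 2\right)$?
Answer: $\frac{1}{985} \approx 0.0010152$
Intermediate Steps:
$n{\left(Q,d \right)} = \left(-3 + Q\right) \left(-2 + d\right)$
$z{\left(c \right)} = -2 + c \left(-26 + c\right)$ ($z{\left(c \right)} = -2 + \frac{\left(c - 26\right) \left(c + c\right)}{2} = -2 + \frac{\left(-26 + c\right) 2 c}{2} = -2 + \frac{2 c \left(-26 + c\right)}{2} = -2 + c \left(-26 + c\right)$)
$\frac{1}{z{\left(n{\left(2,-1 + 5 \right)} \right)} + 931} = \frac{1}{\left(-2 + \left(6 - 3 \left(-1 + 5\right) - 4 + 2 \left(-1 + 5\right)\right)^{2} - 26 \left(6 - 3 \left(-1 + 5\right) - 4 + 2 \left(-1 + 5\right)\right)\right) + 931} = \frac{1}{\left(-2 + \left(6 - 12 - 4 + 2 \cdot 4\right)^{2} - 26 \left(6 - 12 - 4 + 2 \cdot 4\right)\right) + 931} = \frac{1}{\left(-2 + \left(6 - 12 - 4 + 8\right)^{2} - 26 \left(6 - 12 - 4 + 8\right)\right) + 931} = \frac{1}{\left(-2 + \left(-2\right)^{2} - -52\right) + 931} = \frac{1}{\left(-2 + 4 + 52\right) + 931} = \frac{1}{54 + 931} = \frac{1}{985}$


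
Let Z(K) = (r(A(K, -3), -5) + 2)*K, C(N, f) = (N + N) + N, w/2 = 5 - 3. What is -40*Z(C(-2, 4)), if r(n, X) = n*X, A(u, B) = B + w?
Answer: -720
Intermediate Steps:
w = 4 (w = 2*(5 - 3) = 2*2 = 4)
A(u, B) = 4 + B (A(u, B) = B + 4 = 4 + B)
C(N, f) = 3*N (C(N, f) = 2*N + N = 3*N)
r(n, X) = X*n
Z(K) = -3*K (Z(K) = (-5*(4 - 3) + 2)*K = (-5*1 + 2)*K = (-5 + 2)*K = -3*K)
-40*Z(C(-2, 4)) = -(-120)*3*(-2) = -(-120)*(-6) = -40*18 = -720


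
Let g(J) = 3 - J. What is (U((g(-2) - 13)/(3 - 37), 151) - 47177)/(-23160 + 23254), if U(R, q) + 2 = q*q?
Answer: -12189/47 ≈ -259.34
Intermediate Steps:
U(R, q) = -2 + q² (U(R, q) = -2 + q*q = -2 + q²)
(U((g(-2) - 13)/(3 - 37), 151) - 47177)/(-23160 + 23254) = ((-2 + 151²) - 47177)/(-23160 + 23254) = ((-2 + 22801) - 47177)/94 = (22799 - 47177)*(1/94) = -24378*1/94 = -12189/47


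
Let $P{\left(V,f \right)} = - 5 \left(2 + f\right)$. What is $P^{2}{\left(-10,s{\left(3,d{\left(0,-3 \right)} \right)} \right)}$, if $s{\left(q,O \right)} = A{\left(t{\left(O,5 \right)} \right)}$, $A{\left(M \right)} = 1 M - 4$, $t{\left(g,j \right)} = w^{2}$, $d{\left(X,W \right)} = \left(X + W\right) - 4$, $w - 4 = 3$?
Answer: $55225$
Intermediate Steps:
$w = 7$ ($w = 4 + 3 = 7$)
$d{\left(X,W \right)} = -4 + W + X$ ($d{\left(X,W \right)} = \left(W + X\right) - 4 = -4 + W + X$)
$t{\left(g,j \right)} = 49$ ($t{\left(g,j \right)} = 7^{2} = 49$)
$A{\left(M \right)} = -4 + M$ ($A{\left(M \right)} = M - 4 = -4 + M$)
$s{\left(q,O \right)} = 45$ ($s{\left(q,O \right)} = -4 + 49 = 45$)
$P{\left(V,f \right)} = -10 - 5 f$
$P^{2}{\left(-10,s{\left(3,d{\left(0,-3 \right)} \right)} \right)} = \left(-10 - 225\right)^{2} = \left(-235\right)^{2} = 55225$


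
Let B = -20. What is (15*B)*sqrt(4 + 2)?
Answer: -300*sqrt(6) ≈ -734.85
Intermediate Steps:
(15*B)*sqrt(4 + 2) = (15*(-20))*sqrt(4 + 2) = -300*sqrt(6)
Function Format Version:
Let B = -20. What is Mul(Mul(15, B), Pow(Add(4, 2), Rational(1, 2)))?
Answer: Mul(-300, Pow(6, Rational(1, 2))) ≈ -734.85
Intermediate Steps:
Mul(Mul(15, B), Pow(Add(4, 2), Rational(1, 2))) = Mul(Mul(15, -20), Pow(Add(4, 2), Rational(1, 2))) = Mul(-300, Pow(6, Rational(1, 2)))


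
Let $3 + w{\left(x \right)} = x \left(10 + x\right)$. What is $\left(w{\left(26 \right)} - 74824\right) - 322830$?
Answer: $-396721$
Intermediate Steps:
$w{\left(x \right)} = -3 + x \left(10 + x\right)$
$\left(w{\left(26 \right)} - 74824\right) - 322830 = \left(\left(-3 + 26^{2} + 10 \cdot 26\right) - 74824\right) - 322830 = \left(\left(-3 + 676 + 260\right) - 74824\right) - 322830 = \left(933 - 74824\right) - 322830 = -73891 - 322830 = -396721$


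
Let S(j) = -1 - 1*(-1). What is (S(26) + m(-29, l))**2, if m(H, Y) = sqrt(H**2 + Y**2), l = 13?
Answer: 1010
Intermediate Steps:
S(j) = 0 (S(j) = -1 + 1 = 0)
(S(26) + m(-29, l))**2 = (0 + sqrt((-29)**2 + 13**2))**2 = (0 + sqrt(841 + 169))**2 = (0 + sqrt(1010))**2 = (sqrt(1010))**2 = 1010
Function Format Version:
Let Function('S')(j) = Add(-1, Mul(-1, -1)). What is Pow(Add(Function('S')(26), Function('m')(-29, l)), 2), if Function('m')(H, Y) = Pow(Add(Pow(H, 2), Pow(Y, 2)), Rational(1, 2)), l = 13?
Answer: 1010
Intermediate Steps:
Function('S')(j) = 0 (Function('S')(j) = Add(-1, 1) = 0)
Pow(Add(Function('S')(26), Function('m')(-29, l)), 2) = Pow(Add(0, Pow(Add(Pow(-29, 2), Pow(13, 2)), Rational(1, 2))), 2) = Pow(Add(0, Pow(Add(841, 169), Rational(1, 2))), 2) = Pow(Add(0, Pow(1010, Rational(1, 2))), 2) = Pow(Pow(1010, Rational(1, 2)), 2) = 1010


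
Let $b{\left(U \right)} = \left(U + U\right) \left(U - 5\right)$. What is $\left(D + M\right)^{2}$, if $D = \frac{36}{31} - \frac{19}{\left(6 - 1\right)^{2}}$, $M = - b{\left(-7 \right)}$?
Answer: $\frac{16871152321}{600625} \approx 28089.0$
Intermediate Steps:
$b{\left(U \right)} = 2 U \left(-5 + U\right)$
$M = -168$ ($M = - 2 \left(-7\right) \left(-5 - 7\right) = - 2 \left(-7\right) \left(-12\right) = \left(-1\right) 168 = -168$)
$D = \frac{311}{775}$ ($D = 36 \cdot \frac{1}{31} - \frac{19}{5^{2}} = \frac{36}{31} - \frac{19}{25} = \frac{311}{775} \approx 0.40129$)
$\left(D + M\right)^{2} = \left(\frac{311}{775} - 168\right)^{2} = \left(- \frac{129889}{775}\right)^{2} = \frac{16871152321}{600625}$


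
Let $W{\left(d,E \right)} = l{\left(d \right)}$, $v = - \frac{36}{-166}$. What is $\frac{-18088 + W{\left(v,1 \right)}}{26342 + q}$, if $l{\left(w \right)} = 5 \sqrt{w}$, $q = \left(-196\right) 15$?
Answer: $- \frac{9044}{11701} + \frac{15 \sqrt{166}}{1942366} \approx -0.77283$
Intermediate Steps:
$q = -2940$
$v = \frac{18}{83}$ ($v = \left(-36\right) \left(- \frac{1}{166}\right) = \frac{18}{83} \approx 0.21687$)
$W{\left(d,E \right)} = 5 \sqrt{d}$
$\frac{-18088 + W{\left(v,1 \right)}}{26342 + q} = \frac{-18088 + 5 \sqrt{\frac{18}{83}}}{26342 - 2940} = \frac{-18088 + 5 \frac{3 \sqrt{166}}{83}}{23402} = \left(-18088 + \frac{15 \sqrt{166}}{83}\right) \frac{1}{23402} = - \frac{9044}{11701} + \frac{15 \sqrt{166}}{1942366}$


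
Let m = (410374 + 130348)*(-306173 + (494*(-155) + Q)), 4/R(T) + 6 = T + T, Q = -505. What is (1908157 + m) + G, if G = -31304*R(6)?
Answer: -621686213305/3 ≈ -2.0723e+11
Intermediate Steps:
R(T) = 4/(-6 + 2*T) (R(T) = 4/(-6 + (T + T)) = 4/(-6 + 2*T))
G = -62608/3 (G = -62608/(-3 + 6) = -62608/3 ≈ -20869.)
m = -207230625056 (m = (410374 + 130348)*(-306173 + (494*(-155) - 505)) = 540722*(-306173 + (-76570 - 505)) = 540722*(-306173 - 77075) = 540722*(-383248) = -207230625056)
(1908157 + m) + G = (1908157 - 207230625056) - 62608/3 = -207228716899 - 62608/3 = -621686213305/3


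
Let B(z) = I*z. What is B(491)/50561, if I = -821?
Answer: -403111/50561 ≈ -7.9728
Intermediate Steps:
B(z) = -821*z
B(491)/50561 = -821*491/50561 = -403111*1/50561 = -403111/50561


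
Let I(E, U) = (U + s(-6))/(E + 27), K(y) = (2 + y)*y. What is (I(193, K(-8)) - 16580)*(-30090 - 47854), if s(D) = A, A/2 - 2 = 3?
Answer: 71076003412/55 ≈ 1.2923e+9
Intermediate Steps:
K(y) = y*(2 + y)
A = 10 (A = 4 + 2*3 = 4 + 6 = 10)
s(D) = 10
I(E, U) = (10 + U)/(27 + E) (I(E, U) = (U + 10)/(E + 27) = (10 + U)/(27 + E))
(I(193, K(-8)) - 16580)*(-30090 - 47854) = ((10 - 8*(2 - 8))/(27 + 193) - 16580)*(-30090 - 47854) = ((10 - 8*(-6))/220 - 16580)*(-77944) = ((10 + 48)/220 - 16580)*(-77944) = ((1/220)*58 - 16580)*(-77944) = (29/110 - 16580)*(-77944) = -1823771/110*(-77944) = 71076003412/55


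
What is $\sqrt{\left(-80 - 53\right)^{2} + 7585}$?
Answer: $\sqrt{25274} \approx 158.98$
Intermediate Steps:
$\sqrt{\left(-80 - 53\right)^{2} + 7585} = \sqrt{\left(-133\right)^{2} + 7585} = \sqrt{17689 + 7585} = \sqrt{25274}$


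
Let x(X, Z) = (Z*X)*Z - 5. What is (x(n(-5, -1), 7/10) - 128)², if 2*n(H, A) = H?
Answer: 28826161/1600 ≈ 18016.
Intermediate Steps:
n(H, A) = H/2
x(X, Z) = -5 + X*Z² (x(X, Z) = (X*Z)*Z - 5 = X*Z² - 5 = -5 + X*Z²)
(x(n(-5, -1), 7/10) - 128)² = ((-5 + ((½)*(-5))*(7/10)²) - 128)² = ((-5 - 5*(7*(⅒))²/2) - 128)² = ((-5 - 5*(7/10)²/2) - 128)² = ((-5 - 5/2*49/100) - 128)² = ((-5 - 49/40) - 128)² = (-249/40 - 128)² = (-5369/40)² = 28826161/1600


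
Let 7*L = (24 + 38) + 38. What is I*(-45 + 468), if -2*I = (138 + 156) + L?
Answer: -456417/7 ≈ -65202.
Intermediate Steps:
L = 100/7 (L = ((24 + 38) + 38)/7 = (62 + 38)/7 = (⅐)*100 = 100/7 ≈ 14.286)
I = -1079/7 (I = -((138 + 156) + 100/7)/2 = -(294 + 100/7)/2 = -½*2158/7 = -1079/7 ≈ -154.14)
I*(-45 + 468) = -1079*(-45 + 468)/7 = -1079/7*423 = -456417/7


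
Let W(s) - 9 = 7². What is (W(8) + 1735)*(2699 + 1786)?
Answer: 8041605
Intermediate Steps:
W(s) = 58 (W(s) = 9 + 7² = 9 + 49 = 58)
(W(8) + 1735)*(2699 + 1786) = (58 + 1735)*(2699 + 1786) = 1793*4485 = 8041605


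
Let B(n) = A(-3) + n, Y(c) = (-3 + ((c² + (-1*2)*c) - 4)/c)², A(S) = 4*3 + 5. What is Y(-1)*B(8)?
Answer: 100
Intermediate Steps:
A(S) = 17 (A(S) = 12 + 5 = 17)
Y(c) = (-3 + (-4 + c² - 2*c)/c)² (Y(c) = (-3 + ((c² - 2*c) - 4)/c)² = (-3 + (-4 + c² - 2*c)/c)²)
B(n) = 17 + n
Y(-1)*B(8) = ((4 - 1*(-1)² + 5*(-1))²/(-1)²)*(17 + 8) = (1*(4 - 1*1 - 5)²)*25 = (1*(4 - 1 - 5)²)*25 = (1*(-2)²)*25 = (1*4)*25 = 4*25 = 100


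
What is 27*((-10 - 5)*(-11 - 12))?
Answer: 9315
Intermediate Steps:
27*((-10 - 5)*(-11 - 12)) = 27*(-15*(-23)) = 27*345 = 9315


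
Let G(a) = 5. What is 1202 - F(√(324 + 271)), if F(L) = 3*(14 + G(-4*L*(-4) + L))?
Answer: 1145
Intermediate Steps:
F(L) = 57 (F(L) = 3*(14 + 5) = 3*19 = 57)
1202 - F(√(324 + 271)) = 1202 - 1*57 = 1202 - 57 = 1145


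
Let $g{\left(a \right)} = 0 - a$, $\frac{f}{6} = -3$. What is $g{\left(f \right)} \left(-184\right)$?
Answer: $-3312$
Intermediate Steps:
$f = -18$ ($f = 6 \left(-3\right) = -18$)
$g{\left(a \right)} = - a$
$g{\left(f \right)} \left(-184\right) = \left(-1\right) \left(-18\right) \left(-184\right) = 18 \left(-184\right) = -3312$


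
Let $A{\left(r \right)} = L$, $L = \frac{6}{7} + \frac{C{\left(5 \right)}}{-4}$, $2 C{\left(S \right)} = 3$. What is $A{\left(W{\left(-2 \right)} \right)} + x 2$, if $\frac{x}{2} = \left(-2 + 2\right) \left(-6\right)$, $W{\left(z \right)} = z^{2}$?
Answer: $\frac{27}{56} \approx 0.48214$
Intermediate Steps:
$x = 0$ ($x = 2 \left(-2 + 2\right) \left(-6\right) = 2 \cdot 0 \left(-6\right) = 2 \cdot 0 = 0$)
$C{\left(S \right)} = \frac{3}{2}$ ($C{\left(S \right)} = \frac{1}{2} \cdot 3 = \frac{3}{2}$)
$L = \frac{27}{56}$ ($L = \frac{6}{7} + \frac{3}{2 \left(-4\right)} = 6 \cdot \frac{1}{7} + \frac{3}{2} \left(- \frac{1}{4}\right) = \frac{6}{7} - \frac{3}{8} = \frac{27}{56} \approx 0.48214$)
$A{\left(r \right)} = \frac{27}{56}$
$A{\left(W{\left(-2 \right)} \right)} + x 2 = \frac{27}{56} + 0 \cdot 2 = \frac{27}{56} + 0 = \frac{27}{56}$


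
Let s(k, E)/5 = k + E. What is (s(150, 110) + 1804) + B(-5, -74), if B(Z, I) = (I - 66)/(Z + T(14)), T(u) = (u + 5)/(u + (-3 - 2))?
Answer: 40982/13 ≈ 3152.5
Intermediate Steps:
T(u) = (5 + u)/(-5 + u) (T(u) = (5 + u)/(u - 5) = (5 + u)/(-5 + u))
B(Z, I) = (-66 + I)/(19/9 + Z) (B(Z, I) = (I - 66)/(Z + (5 + 14)/(-5 + 14)) = (-66 + I)/(Z + 19/9) = (-66 + I)/(19/9 + Z))
s(k, E) = 5*E + 5*k (s(k, E) = 5*(k + E) = 5*(E + k) = 5*E + 5*k)
(s(150, 110) + 1804) + B(-5, -74) = ((5*110 + 5*150) + 1804) + 9*(-66 - 74)/(19 + 9*(-5)) = ((550 + 750) + 1804) + 9*(-140)/(19 - 45) = (1300 + 1804) + 9*(-140)/(-26) = 3104 + 9*(-1/26)*(-140) = 3104 + 630/13 = 40982/13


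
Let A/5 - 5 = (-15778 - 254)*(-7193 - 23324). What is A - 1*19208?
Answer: 2446223537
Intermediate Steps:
A = 2446242745 (A = 25 + 5*((-15778 - 254)*(-7193 - 23324)) = 25 + 5*(-16032*(-30517)) = 25 + 5*489248544 = 25 + 2446242720 = 2446242745)
A - 1*19208 = 2446242745 - 1*19208 = 2446242745 - 19208 = 2446223537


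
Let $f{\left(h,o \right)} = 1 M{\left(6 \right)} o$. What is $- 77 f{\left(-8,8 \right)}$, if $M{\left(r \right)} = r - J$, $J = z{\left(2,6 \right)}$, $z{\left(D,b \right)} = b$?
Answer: $0$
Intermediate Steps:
$J = 6$
$M{\left(r \right)} = -6 + r$ ($M{\left(r \right)} = r - 6 = -6 + r$)
$f{\left(h,o \right)} = 0$ ($f{\left(h,o \right)} = 1 \left(-6 + 6\right) o = 1 \cdot 0 o = 0 o = 0$)
$- 77 f{\left(-8,8 \right)} = \left(-77\right) 0 = 0$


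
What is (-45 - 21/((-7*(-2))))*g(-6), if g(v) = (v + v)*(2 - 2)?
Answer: 0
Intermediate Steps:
g(v) = 0 (g(v) = (2*v)*0 = 0)
(-45 - 21/((-7*(-2))))*g(-6) = (-45 - 21/((-7*(-2))))*0 = (-45 - 21/14)*0 = (-45 - 21*1/14)*0 = (-45 - 3/2)*0 = -93/2*0 = 0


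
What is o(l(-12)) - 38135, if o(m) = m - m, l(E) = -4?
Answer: -38135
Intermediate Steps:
o(m) = 0
o(l(-12)) - 38135 = 0 - 38135 = -38135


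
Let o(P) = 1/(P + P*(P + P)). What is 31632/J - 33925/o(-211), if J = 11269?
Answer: -33960164553943/11269 ≈ -3.0136e+9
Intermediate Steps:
o(P) = 1/(P + 2*P**2) (o(P) = 1/(P + P*(2*P)) = 1/(P + 2*P**2))
31632/J - 33925/o(-211) = 31632/11269 - 33925/(1/((-211)*(1 + 2*(-211)))) = 31632*(1/11269) - 33925/((-1/(211*(1 - 422)))) = 31632/11269 - 33925/((-1/211/(-421))) = 31632/11269 - 33925/((-1/211*(-1/421))) = 31632/11269 - 33925/1/88831 = 31632/11269 - 33925*88831 = 31632/11269 - 3013591675 = -33960164553943/11269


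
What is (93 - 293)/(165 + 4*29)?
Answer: -200/281 ≈ -0.71174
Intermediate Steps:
(93 - 293)/(165 + 4*29) = -200/(165 + 116) = -200/281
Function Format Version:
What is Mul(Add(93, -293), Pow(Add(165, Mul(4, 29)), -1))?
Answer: Rational(-200, 281) ≈ -0.71174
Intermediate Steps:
Mul(Add(93, -293), Pow(Add(165, Mul(4, 29)), -1)) = Mul(-200, Pow(Add(165, 116), -1)) = Mul(-200, Pow(281, -1)) = Mul(-200, Rational(1, 281)) = Rational(-200, 281)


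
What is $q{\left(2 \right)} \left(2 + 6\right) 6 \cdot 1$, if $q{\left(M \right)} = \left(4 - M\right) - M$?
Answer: $0$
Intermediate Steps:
$q{\left(M \right)} = 4 - 2 M$
$q{\left(2 \right)} \left(2 + 6\right) 6 \cdot 1 = \left(4 - 4\right) \left(2 + 6\right) 6 \cdot 1 = \left(4 - 4\right) 8 \cdot 6 \cdot 1 = 0 \cdot 48 \cdot 1 = 0 \cdot 1 = 0$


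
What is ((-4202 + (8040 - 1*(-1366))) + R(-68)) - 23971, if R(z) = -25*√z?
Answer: -18767 - 50*I*√17 ≈ -18767.0 - 206.16*I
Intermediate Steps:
((-4202 + (8040 - 1*(-1366))) + R(-68)) - 23971 = ((-4202 + (8040 - 1*(-1366))) - 50*I*√17) - 23971 = ((-4202 + (8040 + 1366)) - 50*I*√17) - 23971 = ((-4202 + 9406) - 50*I*√17) - 23971 = (5204 - 50*I*√17) - 23971 = -18767 - 50*I*√17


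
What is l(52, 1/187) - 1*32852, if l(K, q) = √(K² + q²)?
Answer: -32852 + √94556177/187 ≈ -32800.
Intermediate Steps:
l(52, 1/187) - 1*32852 = √(52² + (1/187)²) - 1*32852 = √(2704 + (1/187)²) - 32852 = √(2704 + 1/34969) - 32852 = √(94556177/34969) - 32852 = √94556177/187 - 32852 = -32852 + √94556177/187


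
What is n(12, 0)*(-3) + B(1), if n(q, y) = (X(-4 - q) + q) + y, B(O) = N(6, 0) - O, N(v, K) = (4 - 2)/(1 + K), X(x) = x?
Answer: 13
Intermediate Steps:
N(v, K) = 2/(1 + K)
B(O) = 2 - O (B(O) = 2/(1 + 0) - O = 2/1 - O = 2*1 - O = 2 - O)
n(q, y) = -4 + y (n(q, y) = ((-4 - q) + q) + y = -4 + y)
n(12, 0)*(-3) + B(1) = (-4 + 0)*(-3) + (2 - 1*1) = -4*(-3) + (2 - 1) = 12 + 1 = 13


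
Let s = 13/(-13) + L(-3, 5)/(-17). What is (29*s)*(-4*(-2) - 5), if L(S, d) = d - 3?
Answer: -1653/17 ≈ -97.235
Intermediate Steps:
L(S, d) = -3 + d
s = -19/17 (s = 13/(-13) + (-3 + 5)/(-17) = 13*(-1/13) + 2*(-1/17) = -1 - 2/17 = -19/17 ≈ -1.1176)
(29*s)*(-4*(-2) - 5) = (29*(-19/17))*(-4*(-2) - 5) = -551*(8 - 5)/17 = -551/17*3 = -1653/17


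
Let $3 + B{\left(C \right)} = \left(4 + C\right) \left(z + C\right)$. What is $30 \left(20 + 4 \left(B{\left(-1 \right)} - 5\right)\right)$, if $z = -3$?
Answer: $-1800$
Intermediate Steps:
$B{\left(C \right)} = -3 + \left(-3 + C\right) \left(4 + C\right)$ ($B{\left(C \right)} = -3 + \left(4 + C\right) \left(-3 + C\right) = -3 + \left(-3 + C\right) \left(4 + C\right)$)
$30 \left(20 + 4 \left(B{\left(-1 \right)} - 5\right)\right) = 30 \left(20 + 4 \left(\left(-15 - 1 + \left(-1\right)^{2}\right) - 5\right)\right) = 30 \left(20 + 4 \left(\left(-15 - 1 + 1\right) - 5\right)\right) = 30 \left(20 + 4 \left(-15 - 5\right)\right) = 30 \left(20 + 4 \left(-20\right)\right) = 30 \left(20 - 80\right) = 30 \left(-60\right) = -1800$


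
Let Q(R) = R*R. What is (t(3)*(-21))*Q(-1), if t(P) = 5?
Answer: -105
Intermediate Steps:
Q(R) = R²
(t(3)*(-21))*Q(-1) = (5*(-21))*(-1)² = -105*1 = -105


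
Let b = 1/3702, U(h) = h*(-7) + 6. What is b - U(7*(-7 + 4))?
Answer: -566405/3702 ≈ -153.00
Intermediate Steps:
U(h) = 6 - 7*h (U(h) = -7*h + 6 = 6 - 7*h)
b = 1/3702 ≈ 0.00027012
b - U(7*(-7 + 4)) = 1/3702 - (6 - 49*(-7 + 4)) = 1/3702 - (6 - 49*(-3)) = 1/3702 - (6 - 7*(-21)) = 1/3702 - (6 + 147) = 1/3702 - 1*153 = 1/3702 - 153 = -566405/3702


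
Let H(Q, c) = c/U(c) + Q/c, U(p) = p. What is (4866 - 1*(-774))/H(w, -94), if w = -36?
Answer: 53016/13 ≈ 4078.2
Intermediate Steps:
H(Q, c) = 1 + Q/c (H(Q, c) = c/c + Q/c = 1 + Q/c)
(4866 - 1*(-774))/H(w, -94) = (4866 - 1*(-774))/(((-36 - 94)/(-94))) = (4866 + 774)/((-1/94*(-130))) = 5640/(65/47) = 5640*(47/65) = 53016/13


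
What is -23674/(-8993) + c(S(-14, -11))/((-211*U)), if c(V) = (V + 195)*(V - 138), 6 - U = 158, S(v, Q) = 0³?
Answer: 258635449/144211748 ≈ 1.7934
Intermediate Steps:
S(v, Q) = 0
U = -152 (U = 6 - 1*158 = 6 - 158 = -152)
c(V) = (-138 + V)*(195 + V) (c(V) = (195 + V)*(-138 + V) = (-138 + V)*(195 + V))
-23674/(-8993) + c(S(-14, -11))/((-211*U)) = -23674/(-8993) + (-26910 + 0² + 57*0)/((-211*(-152))) = -23674*(-1/8993) + (-26910 + 0 + 0)/32072 = 23674/8993 - 26910*1/32072 = 23674/8993 - 13455/16036 = 258635449/144211748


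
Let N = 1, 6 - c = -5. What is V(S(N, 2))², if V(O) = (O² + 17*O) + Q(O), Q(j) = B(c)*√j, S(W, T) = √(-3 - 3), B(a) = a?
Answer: (-6 + 11*6^(¼)*√I + 17*I*√6)² ≈ -2857.9 + 664.45*I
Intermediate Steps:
c = 11 (c = 6 - 1*(-5) = 6 + 5 = 11)
S(W, T) = I*√6 (S(W, T) = √(-6) = I*√6)
Q(j) = 11*√j
V(O) = O² + 11*√O + 17*O (V(O) = (O² + 17*O) + 11*√O = O² + 11*√O + 17*O)
V(S(N, 2))² = ((I*√6)² + 11*√(I*√6) + 17*(I*√6))² = (-6 + 11*(6^(¼)*√I) + 17*I*√6)² = (-6 + 11*6^(¼)*√I + 17*I*√6)²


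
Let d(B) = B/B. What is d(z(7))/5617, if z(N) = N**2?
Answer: 1/5617 ≈ 0.00017803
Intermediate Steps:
d(B) = 1
d(z(7))/5617 = 1/5617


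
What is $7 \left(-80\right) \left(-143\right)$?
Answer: $80080$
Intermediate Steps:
$7 \left(-80\right) \left(-143\right) = \left(-560\right) \left(-143\right) = 80080$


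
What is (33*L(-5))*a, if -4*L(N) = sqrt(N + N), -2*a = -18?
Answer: -297*I*sqrt(10)/4 ≈ -234.8*I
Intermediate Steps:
a = 9 (a = -1/2*(-18) = 9)
L(N) = -sqrt(2)*sqrt(N)/4 (L(N) = -sqrt(N + N)/4 = -sqrt(2)*sqrt(N)/4)
(33*L(-5))*a = (33*(-sqrt(2)*sqrt(-5)/4))*9 = (33*(-sqrt(2)*I*sqrt(5)/4))*9 = (33*(-I*sqrt(10)/4))*9 = -33*I*sqrt(10)/4*9 = -297*I*sqrt(10)/4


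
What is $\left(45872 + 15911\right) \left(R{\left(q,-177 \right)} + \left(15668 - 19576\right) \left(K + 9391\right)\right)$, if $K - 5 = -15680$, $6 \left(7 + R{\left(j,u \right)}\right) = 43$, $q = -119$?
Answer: $\frac{9103554096439}{6} \approx 1.5173 \cdot 10^{12}$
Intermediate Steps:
$R{\left(j,u \right)} = \frac{1}{6}$ ($R{\left(j,u \right)} = -7 + \frac{1}{6} \cdot 43 = -7 + \frac{43}{6} = \frac{1}{6}$)
$K = -15675$ ($K = 5 - 15680 = -15675$)
$\left(45872 + 15911\right) \left(R{\left(q,-177 \right)} + \left(15668 - 19576\right) \left(K + 9391\right)\right) = \left(45872 + 15911\right) \left(\frac{1}{6} + \left(15668 - 19576\right) \left(-15675 + 9391\right)\right) = 61783 \left(\frac{1}{6} - -24557872\right) = 61783 \left(\frac{1}{6} + 24557872\right) = 61783 \cdot \frac{147347233}{6} = \frac{9103554096439}{6}$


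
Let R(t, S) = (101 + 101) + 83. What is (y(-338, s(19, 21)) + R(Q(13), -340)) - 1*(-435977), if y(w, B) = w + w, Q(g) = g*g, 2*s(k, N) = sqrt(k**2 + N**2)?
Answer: 435586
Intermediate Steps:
s(k, N) = sqrt(N**2 + k**2)/2 (s(k, N) = sqrt(k**2 + N**2)/2 = sqrt(N**2 + k**2)/2)
Q(g) = g**2
y(w, B) = 2*w
R(t, S) = 285 (R(t, S) = 202 + 83 = 285)
(y(-338, s(19, 21)) + R(Q(13), -340)) - 1*(-435977) = (2*(-338) + 285) - 1*(-435977) = (-676 + 285) + 435977 = -391 + 435977 = 435586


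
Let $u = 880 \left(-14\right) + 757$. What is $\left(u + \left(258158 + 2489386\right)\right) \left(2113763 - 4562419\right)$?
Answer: $-6699476291536$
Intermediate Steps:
$u = -11563$ ($u = -12320 + 757 = -11563$)
$\left(u + \left(258158 + 2489386\right)\right) \left(2113763 - 4562419\right) = \left(-11563 + \left(258158 + 2489386\right)\right) \left(2113763 - 4562419\right) = \left(-11563 + 2747544\right) \left(-2448656\right) = 2735981 \left(-2448656\right) = -6699476291536$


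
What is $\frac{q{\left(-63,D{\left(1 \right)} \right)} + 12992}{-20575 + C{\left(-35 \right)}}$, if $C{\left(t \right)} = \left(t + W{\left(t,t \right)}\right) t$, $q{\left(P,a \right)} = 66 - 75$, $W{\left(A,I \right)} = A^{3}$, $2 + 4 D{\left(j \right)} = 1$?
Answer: $\frac{12983}{1481275} \approx 0.0087647$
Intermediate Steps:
$D{\left(j \right)} = - \frac{1}{4}$ ($D{\left(j \right)} = - \frac{1}{2} + \frac{1}{4} \cdot 1 = - \frac{1}{2} + \frac{1}{4} = - \frac{1}{4}$)
$q{\left(P,a \right)} = -9$
$C{\left(t \right)} = t \left(t + t^{3}\right)$ ($C{\left(t \right)} = \left(t + t^{3}\right) t = t \left(t + t^{3}\right)$)
$\frac{q{\left(-63,D{\left(1 \right)} \right)} + 12992}{-20575 + C{\left(-35 \right)}} = \frac{-9 + 12992}{-20575 + \left(\left(-35\right)^{2} + \left(-35\right)^{4}\right)} = \frac{12983}{-20575 + \left(1225 + 1500625\right)} = \frac{12983}{-20575 + 1501850} = \frac{12983}{1481275}$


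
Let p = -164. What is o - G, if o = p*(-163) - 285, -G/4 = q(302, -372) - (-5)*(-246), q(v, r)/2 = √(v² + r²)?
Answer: 21527 + 16*√57397 ≈ 25360.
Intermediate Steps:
q(v, r) = 2*√(r² + v²) (q(v, r) = 2*√(v² + r²) = 2*√(r² + v²))
G = 4920 - 16*√57397 (G = -4*(2*√((-372)² + 302²) - (-5)*(-246)) = -4*(2*√(138384 + 91204) - 1*1230) = -4*(2*√229588 - 1230) = -4*(2*(2*√57397) - 1230) = -4*(4*√57397 - 1230) = -4*(-1230 + 4*√57397) = 4920 - 16*√57397 ≈ 1086.8)
o = 26447 (o = -164*(-163) - 285 = 26732 - 285 = 26447)
o - G = 26447 - (4920 - 16*√57397) = 26447 + (-4920 + 16*√57397) = 21527 + 16*√57397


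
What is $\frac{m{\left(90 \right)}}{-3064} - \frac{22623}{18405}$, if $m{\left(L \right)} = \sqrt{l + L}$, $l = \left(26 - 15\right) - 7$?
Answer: $- \frac{7541}{6135} - \frac{\sqrt{94}}{3064} \approx -1.2323$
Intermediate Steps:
$l = 4$ ($l = 11 - 7 = 4$)
$m{\left(L \right)} = \sqrt{4 + L}$
$\frac{m{\left(90 \right)}}{-3064} - \frac{22623}{18405} = \frac{\sqrt{4 + 90}}{-3064} - \frac{22623}{18405} = \sqrt{94} \left(- \frac{1}{3064}\right) - \frac{7541}{6135} = - \frac{\sqrt{94}}{3064} - \frac{7541}{6135} = - \frac{7541}{6135} - \frac{\sqrt{94}}{3064}$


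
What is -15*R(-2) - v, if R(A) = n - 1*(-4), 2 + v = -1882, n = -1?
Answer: 1839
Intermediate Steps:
v = -1884 (v = -2 - 1882 = -1884)
R(A) = 3 (R(A) = -1 - 1*(-4) = -1 + 4 = 3)
-15*R(-2) - v = -15*3 - 1*(-1884) = -45 + 1884 = 1839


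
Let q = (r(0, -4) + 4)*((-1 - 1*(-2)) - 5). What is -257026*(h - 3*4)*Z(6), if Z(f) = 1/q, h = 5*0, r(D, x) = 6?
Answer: -385539/5 ≈ -77108.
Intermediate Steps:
h = 0
q = -40 (q = (6 + 4)*((-1 - 1*(-2)) - 5) = 10*((-1 + 2) - 5) = 10*(1 - 5) = 10*(-4) = -40)
Z(f) = -1/40 (Z(f) = 1/(-40) = -1/40)
-257026*(h - 3*4)*Z(6) = -257026*(0 - 3*4)*(-1)/40 = -257026*(0 - 12)*(-1)/40 = -(-3084312)*(-1)/40 = -257026*3/10 = -385539/5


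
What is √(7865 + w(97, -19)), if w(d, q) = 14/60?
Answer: √7078710/30 ≈ 88.686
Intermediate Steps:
w(d, q) = 7/30 (w(d, q) = 14*(1/60) = 7/30)
√(7865 + w(97, -19)) = √(7865 + 7/30) = √(235957/30) = √7078710/30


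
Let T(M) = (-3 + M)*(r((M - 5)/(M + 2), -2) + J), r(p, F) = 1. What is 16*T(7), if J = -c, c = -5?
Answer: 384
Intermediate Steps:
J = 5 (J = -1*(-5) = 5)
T(M) = -18 + 6*M (T(M) = (-3 + M)*(1 + 5) = (-3 + M)*6 = -18 + 6*M)
16*T(7) = 16*(-18 + 6*7) = 16*(-18 + 42) = 16*24 = 384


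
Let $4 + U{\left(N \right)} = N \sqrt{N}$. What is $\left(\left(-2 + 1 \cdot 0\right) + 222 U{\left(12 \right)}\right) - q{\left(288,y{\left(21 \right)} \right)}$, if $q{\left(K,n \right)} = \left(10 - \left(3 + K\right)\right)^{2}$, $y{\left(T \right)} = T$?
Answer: $-79851 + 5328 \sqrt{3} \approx -70623.0$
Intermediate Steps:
$q{\left(K,n \right)} = \left(7 - K\right)^{2}$
$U{\left(N \right)} = -4 + N^{\frac{3}{2}}$ ($U{\left(N \right)} = -4 + N \sqrt{N} = -4 + N^{\frac{3}{2}}$)
$\left(\left(-2 + 1 \cdot 0\right) + 222 U{\left(12 \right)}\right) - q{\left(288,y{\left(21 \right)} \right)} = \left(\left(-2 + 1 \cdot 0\right) + 222 \left(-4 + 12^{\frac{3}{2}}\right)\right) - \left(-7 + 288\right)^{2} = \left(\left(-2 + 0\right) + 222 \left(-4 + 24 \sqrt{3}\right)\right) - 281^{2} = \left(-2 - \left(888 - 5328 \sqrt{3}\right)\right) - 78961 = \left(-890 + 5328 \sqrt{3}\right) - 78961 = -79851 + 5328 \sqrt{3}$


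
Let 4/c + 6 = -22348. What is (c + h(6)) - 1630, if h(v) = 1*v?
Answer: -18151450/11177 ≈ -1624.0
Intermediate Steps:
h(v) = v
c = -2/11177 (c = 4/(-6 - 22348) = 4/(-22354) = 4*(-1/22354) = -2/11177 ≈ -0.00017894)
(c + h(6)) - 1630 = (-2/11177 + 6) - 1630 = 67060/11177 - 1630 = -18151450/11177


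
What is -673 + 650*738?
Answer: 479027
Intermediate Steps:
-673 + 650*738 = -673 + 479700 = 479027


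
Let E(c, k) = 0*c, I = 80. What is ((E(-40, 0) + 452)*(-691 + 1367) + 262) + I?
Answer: 305894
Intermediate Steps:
E(c, k) = 0
((E(-40, 0) + 452)*(-691 + 1367) + 262) + I = ((0 + 452)*(-691 + 1367) + 262) + 80 = (452*676 + 262) + 80 = (305552 + 262) + 80 = 305814 + 80 = 305894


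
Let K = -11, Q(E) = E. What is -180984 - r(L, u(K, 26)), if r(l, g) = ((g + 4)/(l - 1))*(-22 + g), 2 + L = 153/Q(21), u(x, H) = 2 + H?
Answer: -905144/5 ≈ -1.8103e+5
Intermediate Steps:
L = 37/7 (L = -2 + 153/21 = -2 + 153*(1/21) = -2 + 51/7 = 37/7 ≈ 5.2857)
r(l, g) = (-22 + g)*(4 + g)/(-1 + l) (r(l, g) = ((4 + g)/(-1 + l))*(-22 + g) = (-22 + g)*(4 + g)/(-1 + l))
-180984 - r(L, u(K, 26)) = -180984 - (-88 + (2 + 26)**2 - 18*(2 + 26))/(-1 + 37/7) = -180984 - (-88 + 28**2 - 18*28)/30/7 = -180984 - 7*(-88 + 784 - 504)/30 = -180984 - 7*192/30 = -180984 - 1*224/5 = -180984 - 224/5 = -905144/5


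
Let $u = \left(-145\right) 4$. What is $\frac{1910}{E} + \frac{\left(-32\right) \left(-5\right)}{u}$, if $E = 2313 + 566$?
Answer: $\frac{32358}{83491} \approx 0.38756$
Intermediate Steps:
$E = 2879$
$u = -580$
$\frac{1910}{E} + \frac{\left(-32\right) \left(-5\right)}{u} = \frac{1910}{2879} + \frac{\left(-32\right) \left(-5\right)}{-580} = 1910 \cdot \frac{1}{2879} + 160 \left(- \frac{1}{580}\right) = \frac{1910}{2879} - \frac{8}{29} = \frac{32358}{83491}$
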